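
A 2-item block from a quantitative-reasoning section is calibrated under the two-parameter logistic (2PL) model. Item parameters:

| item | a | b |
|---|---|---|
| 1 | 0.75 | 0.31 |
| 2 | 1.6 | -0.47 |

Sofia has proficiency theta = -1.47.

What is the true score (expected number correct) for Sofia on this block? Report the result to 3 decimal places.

0.376

P(theta) = 1 / (1 + exp(−a(theta − b)))
P_1 = 1/(1+e^{1.3350}) = 0.2083
P_2 = 1/(1+e^{1.6000}) = 0.1680
E[score] = 0.2083 + 0.1680 = 0.3763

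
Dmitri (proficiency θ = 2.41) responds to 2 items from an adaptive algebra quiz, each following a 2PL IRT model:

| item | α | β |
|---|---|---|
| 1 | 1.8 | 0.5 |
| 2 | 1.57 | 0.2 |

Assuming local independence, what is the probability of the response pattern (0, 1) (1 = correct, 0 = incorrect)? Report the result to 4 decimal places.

P(θ) = 1 / (1 + exp(−α(θ − β)))
P_1 = 1/(1+e^{-3.4380}) = 0.9689
P_2 = 1/(1+e^{-3.4697}) = 0.9698
L = (1−P_1) × P_2 = 0.0311 × 0.9698 = 0.03019

0.0302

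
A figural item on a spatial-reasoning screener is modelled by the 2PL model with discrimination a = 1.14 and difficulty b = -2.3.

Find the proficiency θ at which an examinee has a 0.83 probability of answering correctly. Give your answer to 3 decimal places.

P(θ) = 1 / (1 + exp(−a(θ − b)))
logit = ln(0.8300/0.1700) = 1.5856
θ = b + logit/(a) = -2.3 + 1.5856/1.1400 = -0.9091

-0.909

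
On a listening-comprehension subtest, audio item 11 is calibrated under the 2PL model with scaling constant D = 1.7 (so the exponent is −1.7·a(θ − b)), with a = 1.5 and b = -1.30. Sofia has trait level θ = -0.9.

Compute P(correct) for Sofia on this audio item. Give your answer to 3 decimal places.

0.735

P(θ) = 1 / (1 + exp(−D·a(θ − b)))
Exponent: 1.7 × 1.5 × (-0.9 − (-1.30)) = 1.0200
1/(1 + e^{-1.0200}) = 0.7350
P = 0.7350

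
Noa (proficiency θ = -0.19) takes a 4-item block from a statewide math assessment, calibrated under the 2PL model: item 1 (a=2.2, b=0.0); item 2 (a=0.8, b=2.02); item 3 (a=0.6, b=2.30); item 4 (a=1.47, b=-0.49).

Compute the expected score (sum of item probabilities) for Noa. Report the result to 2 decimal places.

P(θ) = 1 / (1 + exp(−a(θ − b)))
P_1 = 1/(1+e^{0.4180}) = 0.3970
P_2 = 1/(1+e^{1.7680}) = 0.1458
P_3 = 1/(1+e^{1.4940}) = 0.1833
P_4 = 1/(1+e^{-0.4410}) = 0.6085
E[score] = 0.3970 + 0.1458 + 0.1833 + 0.6085 = 1.3346

1.33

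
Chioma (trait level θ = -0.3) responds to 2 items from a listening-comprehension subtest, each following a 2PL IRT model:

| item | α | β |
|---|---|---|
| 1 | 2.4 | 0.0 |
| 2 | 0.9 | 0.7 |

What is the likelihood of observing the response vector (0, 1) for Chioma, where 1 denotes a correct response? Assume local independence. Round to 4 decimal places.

P(θ) = 1 / (1 + exp(−α(θ − β)))
P_1 = 1/(1+e^{0.7200}) = 0.3274
P_2 = 1/(1+e^{0.9000}) = 0.2891
L = (1−P_1) × P_2 = 0.6726 × 0.2891 = 0.19442

0.1944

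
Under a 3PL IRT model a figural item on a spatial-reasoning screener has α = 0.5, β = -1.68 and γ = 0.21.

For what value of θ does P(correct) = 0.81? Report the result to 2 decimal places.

P(θ) = γ + (1 − γ) · 1 / (1 + exp(−α(θ − β)))
Remove guessing floor: (0.81 − 0.21)/(1 − 0.21) = 0.7595
logit = ln(0.7595/0.2405) = 1.1499
θ = β + logit/(α) = -1.68 + 1.1499/0.5000 = 0.6198

0.62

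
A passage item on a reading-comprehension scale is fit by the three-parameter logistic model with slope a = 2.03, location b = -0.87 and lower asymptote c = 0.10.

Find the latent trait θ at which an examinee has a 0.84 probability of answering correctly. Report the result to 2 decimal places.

P(θ) = c + (1 − c) · 1 / (1 + exp(−a(θ − b)))
Remove guessing floor: (0.84 − 0.10)/(1 − 0.10) = 0.8222
logit = ln(0.8222/0.1778) = 1.5315
θ = b + logit/(a) = -0.87 + 1.5315/2.0300 = -0.1156

-0.12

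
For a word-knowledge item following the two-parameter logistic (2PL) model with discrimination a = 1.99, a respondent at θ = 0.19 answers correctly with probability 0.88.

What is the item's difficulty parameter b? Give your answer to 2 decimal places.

P(θ) = 1 / (1 + exp(−a(θ − b)))
logit(0.88) = ln(0.88/0.12) = 1.9924
b = θ − logit/(a) = 0.19 − 1.9924/1.9900 = -0.8112

-0.81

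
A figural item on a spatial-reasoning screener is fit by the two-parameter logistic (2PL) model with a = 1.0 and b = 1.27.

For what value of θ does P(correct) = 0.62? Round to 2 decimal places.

1.76

P(θ) = 1 / (1 + exp(−a(θ − b)))
logit = ln(0.6200/0.3800) = 0.4895
θ = b + logit/(a) = 1.27 + 0.4895/1.0000 = 1.7595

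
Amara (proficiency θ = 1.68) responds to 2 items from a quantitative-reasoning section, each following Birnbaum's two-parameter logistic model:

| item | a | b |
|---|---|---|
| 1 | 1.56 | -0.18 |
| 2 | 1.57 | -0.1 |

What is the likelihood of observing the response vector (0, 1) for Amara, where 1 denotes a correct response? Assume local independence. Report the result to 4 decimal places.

0.0491

P(θ) = 1 / (1 + exp(−a(θ − b)))
P_1 = 1/(1+e^{-2.9016}) = 0.9479
P_2 = 1/(1+e^{-2.7946}) = 0.9424
L = (1−P_1) × P_2 = 0.0521 × 0.9424 = 0.04907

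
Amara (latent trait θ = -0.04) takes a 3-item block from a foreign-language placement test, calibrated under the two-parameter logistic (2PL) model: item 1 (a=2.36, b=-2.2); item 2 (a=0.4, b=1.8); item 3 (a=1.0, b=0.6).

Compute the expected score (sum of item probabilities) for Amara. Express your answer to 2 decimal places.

P(θ) = 1 / (1 + exp(−a(θ − b)))
P_1 = 1/(1+e^{-5.0976}) = 0.9939
P_2 = 1/(1+e^{0.7360}) = 0.3239
P_3 = 1/(1+e^{0.6400}) = 0.3452
E[score] = 0.9939 + 0.3239 + 0.3452 = 1.6631

1.66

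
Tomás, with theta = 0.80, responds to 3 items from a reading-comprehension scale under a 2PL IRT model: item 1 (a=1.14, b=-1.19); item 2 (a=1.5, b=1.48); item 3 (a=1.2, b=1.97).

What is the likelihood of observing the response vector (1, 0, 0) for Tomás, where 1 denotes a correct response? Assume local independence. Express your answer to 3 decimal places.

P(theta) = 1 / (1 + exp(−a(theta − b)))
P_1 = 1/(1+e^{-2.2686}) = 0.9062
P_2 = 1/(1+e^{1.0200}) = 0.2650
P_3 = 1/(1+e^{1.4040}) = 0.1972
L = P_1 × (1−P_2) × (1−P_3) = 0.9062 × 0.7350 × 0.8028 = 0.53473

0.535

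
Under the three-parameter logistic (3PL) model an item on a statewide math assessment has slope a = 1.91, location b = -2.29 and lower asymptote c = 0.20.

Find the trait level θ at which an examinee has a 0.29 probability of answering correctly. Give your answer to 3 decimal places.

-3.371

P(θ) = c + (1 − c) · 1 / (1 + exp(−a(θ − b)))
Remove guessing floor: (0.29 − 0.20)/(1 − 0.20) = 0.1125
logit = ln(0.1125/0.8875) = -2.0655
θ = b + logit/(a) = -2.29 + (-2.0655)/1.9100 = -3.3714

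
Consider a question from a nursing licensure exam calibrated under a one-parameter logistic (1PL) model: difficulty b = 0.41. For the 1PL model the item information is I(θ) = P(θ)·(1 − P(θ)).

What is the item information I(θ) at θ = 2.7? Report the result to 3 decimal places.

0.083

P = 1/(1+e^{-2.2900}) = 0.9080
P(1−P) = 0.9080 × 0.0920 = 0.0835
I = P(1−P) = 0.08350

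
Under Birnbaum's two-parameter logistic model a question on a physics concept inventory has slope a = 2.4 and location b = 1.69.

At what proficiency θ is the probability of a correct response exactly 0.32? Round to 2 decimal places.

P(θ) = 1 / (1 + exp(−a(θ − b)))
logit = ln(0.3200/0.6800) = -0.7538
θ = b + logit/(a) = 1.69 + (-0.7538)/2.4000 = 1.3759

1.38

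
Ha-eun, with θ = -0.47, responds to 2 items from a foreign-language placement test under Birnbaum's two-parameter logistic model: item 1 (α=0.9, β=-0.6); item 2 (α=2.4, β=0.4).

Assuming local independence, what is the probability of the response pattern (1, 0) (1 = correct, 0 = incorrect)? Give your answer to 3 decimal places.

P(θ) = 1 / (1 + exp(−α(θ − β)))
P_1 = 1/(1+e^{-0.1170}) = 0.5292
P_2 = 1/(1+e^{2.0880}) = 0.1103
L = P_1 × (1−P_2) = 0.5292 × 0.8897 = 0.47086

0.471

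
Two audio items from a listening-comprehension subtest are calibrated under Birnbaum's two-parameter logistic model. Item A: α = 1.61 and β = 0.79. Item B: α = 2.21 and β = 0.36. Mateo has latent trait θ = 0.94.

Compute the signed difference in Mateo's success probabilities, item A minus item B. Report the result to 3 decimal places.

-0.223

P(θ) = 1 / (1 + exp(−α(θ − β)))
P_A = 0.5601
P_B = 0.7828
P_A − P_B = -0.2227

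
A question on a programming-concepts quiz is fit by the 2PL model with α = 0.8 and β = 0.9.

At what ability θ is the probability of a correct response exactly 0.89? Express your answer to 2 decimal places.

3.51

P(θ) = 1 / (1 + exp(−α(θ − β)))
logit = ln(0.8900/0.1100) = 2.0907
θ = β + logit/(α) = 0.9 + 2.0907/0.8000 = 3.5134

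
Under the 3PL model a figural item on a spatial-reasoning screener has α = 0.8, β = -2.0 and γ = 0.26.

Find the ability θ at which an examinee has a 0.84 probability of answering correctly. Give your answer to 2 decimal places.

P(θ) = γ + (1 − γ) · 1 / (1 + exp(−α(θ − β)))
Remove guessing floor: (0.84 − 0.26)/(1 − 0.26) = 0.7838
logit = ln(0.7838/0.2162) = 1.2879
θ = β + logit/(α) = -2.0 + 1.2879/0.8000 = -0.3902

-0.39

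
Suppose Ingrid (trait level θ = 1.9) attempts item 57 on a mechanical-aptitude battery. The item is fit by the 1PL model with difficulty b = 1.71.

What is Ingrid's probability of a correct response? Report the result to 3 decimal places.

P(θ) = 1 / (1 + exp(−(θ − b)))
Exponent: (1.9 − 1.71) = 0.1900
1/(1 + e^{-0.1900}) = 0.5474
P = 0.5474

0.547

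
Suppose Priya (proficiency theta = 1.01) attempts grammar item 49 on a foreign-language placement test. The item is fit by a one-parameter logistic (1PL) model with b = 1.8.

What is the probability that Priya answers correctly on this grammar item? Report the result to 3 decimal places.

P(theta) = 1 / (1 + exp(−(theta − b)))
Exponent: (1.01 − 1.8) = -0.7900
1/(1 + e^{0.7900}) = 0.3122
P = 0.3122

0.312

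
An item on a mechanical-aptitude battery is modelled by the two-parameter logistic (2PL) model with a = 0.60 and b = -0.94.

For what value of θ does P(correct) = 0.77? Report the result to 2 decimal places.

P(θ) = 1 / (1 + exp(−a(θ − b)))
logit = ln(0.7700/0.2300) = 1.2083
θ = b + logit/(a) = -0.94 + 1.2083/0.6000 = 1.0739

1.07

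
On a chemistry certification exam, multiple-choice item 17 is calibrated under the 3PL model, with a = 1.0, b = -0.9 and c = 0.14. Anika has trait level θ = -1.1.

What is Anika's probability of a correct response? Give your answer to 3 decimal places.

P(θ) = c + (1 − c) · 1 / (1 + exp(−a(θ − b)))
Exponent: 1.0 × (-1.1 − (-0.9)) = -0.2000
1/(1 + e^{0.2000}) = 0.4502
P = 0.14 + 0.86 × 0.4502 = 0.5271

0.527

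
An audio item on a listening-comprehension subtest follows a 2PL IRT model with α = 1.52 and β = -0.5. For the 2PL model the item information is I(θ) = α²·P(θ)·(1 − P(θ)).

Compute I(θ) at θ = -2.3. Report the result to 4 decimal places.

P = 1/(1+e^{2.7360}) = 0.0609
P(1−P) = 0.0609 × 0.9391 = 0.0572
I = α² × P(1−P) = 1.52² × 0.0572 = 0.13210

0.1321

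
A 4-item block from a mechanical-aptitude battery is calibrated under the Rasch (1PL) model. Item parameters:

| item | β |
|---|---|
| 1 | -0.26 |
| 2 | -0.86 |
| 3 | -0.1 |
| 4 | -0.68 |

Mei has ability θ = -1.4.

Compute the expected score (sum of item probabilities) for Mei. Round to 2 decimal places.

P(θ) = 1 / (1 + exp(−(θ − β)))
P_1 = 1/(1+e^{1.1400}) = 0.2423
P_2 = 1/(1+e^{0.5400}) = 0.3682
P_3 = 1/(1+e^{1.3000}) = 0.2142
P_4 = 1/(1+e^{0.7200}) = 0.3274
E[score] = 0.2423 + 0.3682 + 0.2142 + 0.3274 = 1.1521

1.15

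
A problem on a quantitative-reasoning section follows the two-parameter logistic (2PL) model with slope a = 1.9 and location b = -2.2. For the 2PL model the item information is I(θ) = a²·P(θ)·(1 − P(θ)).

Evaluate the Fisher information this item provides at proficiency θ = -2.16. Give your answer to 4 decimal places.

0.9012

P = 1/(1+e^{-0.0760}) = 0.5190
P(1−P) = 0.5190 × 0.4810 = 0.2496
I = a² × P(1−P) = 1.9² × 0.2496 = 0.90120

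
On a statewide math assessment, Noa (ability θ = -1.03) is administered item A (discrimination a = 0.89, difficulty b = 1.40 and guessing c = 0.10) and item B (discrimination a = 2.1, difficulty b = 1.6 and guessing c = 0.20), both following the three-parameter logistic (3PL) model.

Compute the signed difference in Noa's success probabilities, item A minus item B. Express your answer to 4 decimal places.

-0.0103

P(θ) = c + (1 − c) · 1 / (1 + exp(−a(θ − b)))
P_A = 0.1928
P_B = 0.2032
P_A − P_B = -0.0103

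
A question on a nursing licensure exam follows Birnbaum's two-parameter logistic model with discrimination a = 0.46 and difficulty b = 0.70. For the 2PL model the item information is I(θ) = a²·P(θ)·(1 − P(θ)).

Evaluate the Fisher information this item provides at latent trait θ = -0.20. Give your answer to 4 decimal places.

P = 1/(1+e^{0.4140}) = 0.3980
P(1−P) = 0.3980 × 0.6020 = 0.2396
I = a² × P(1−P) = 0.46² × 0.2396 = 0.05070

0.0507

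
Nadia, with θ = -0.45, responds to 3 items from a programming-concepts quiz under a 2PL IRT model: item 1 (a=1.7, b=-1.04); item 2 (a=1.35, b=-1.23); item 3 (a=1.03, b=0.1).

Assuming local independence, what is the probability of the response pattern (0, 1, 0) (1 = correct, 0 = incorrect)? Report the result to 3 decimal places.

0.127

P(θ) = 1 / (1 + exp(−a(θ − b)))
P_1 = 1/(1+e^{-1.0030}) = 0.7316
P_2 = 1/(1+e^{-1.0530}) = 0.7414
P_3 = 1/(1+e^{0.5665}) = 0.3620
L = (1−P_1) × P_2 × (1−P_3) = 0.2684 × 0.7414 × 0.6380 = 0.12692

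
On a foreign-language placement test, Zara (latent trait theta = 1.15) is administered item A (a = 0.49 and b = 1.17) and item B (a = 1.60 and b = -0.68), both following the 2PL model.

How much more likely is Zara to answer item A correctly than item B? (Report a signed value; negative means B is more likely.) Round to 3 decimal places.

P(theta) = 1 / (1 + exp(−a(theta − b)))
P_A = 0.4976
P_B = 0.9492
P_A − P_B = -0.4517

-0.452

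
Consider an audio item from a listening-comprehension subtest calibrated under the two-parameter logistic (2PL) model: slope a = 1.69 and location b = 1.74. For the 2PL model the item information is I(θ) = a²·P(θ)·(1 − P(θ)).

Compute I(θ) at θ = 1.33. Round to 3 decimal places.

P = 1/(1+e^{0.6929}) = 0.3334
P(1−P) = 0.3334 × 0.6666 = 0.2222
I = a² × P(1−P) = 1.69² × 0.2222 = 0.63474

0.635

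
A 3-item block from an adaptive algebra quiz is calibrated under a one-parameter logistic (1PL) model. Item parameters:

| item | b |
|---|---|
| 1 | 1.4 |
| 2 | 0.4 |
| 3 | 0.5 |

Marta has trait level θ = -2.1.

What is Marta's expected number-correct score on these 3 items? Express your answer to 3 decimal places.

0.174

P(θ) = 1 / (1 + exp(−(θ − b)))
P_1 = 1/(1+e^{3.5000}) = 0.0293
P_2 = 1/(1+e^{2.5000}) = 0.0759
P_3 = 1/(1+e^{2.6000}) = 0.0691
E[score] = 0.0293 + 0.0759 + 0.0691 = 0.1743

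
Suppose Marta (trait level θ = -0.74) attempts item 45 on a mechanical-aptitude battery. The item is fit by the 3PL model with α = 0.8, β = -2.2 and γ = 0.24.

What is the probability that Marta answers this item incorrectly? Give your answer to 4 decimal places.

P(θ) = γ + (1 − γ) · 1 / (1 + exp(−α(θ − β)))
Exponent: 0.8 × (-0.74 − (-2.2)) = 1.1680
1/(1 + e^{-1.1680}) = 0.7628
P = 0.24 + 0.76 × 0.7628 = 0.8197
P(incorrect) = 1 − 0.8197 = 0.1803

0.1803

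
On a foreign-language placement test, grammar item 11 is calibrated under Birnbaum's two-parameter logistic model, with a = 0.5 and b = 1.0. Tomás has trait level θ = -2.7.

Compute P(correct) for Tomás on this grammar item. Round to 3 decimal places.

P(θ) = 1 / (1 + exp(−a(θ − b)))
Exponent: 0.5 × (-2.7 − 1.0) = -1.8500
1/(1 + e^{1.8500}) = 0.1359

0.136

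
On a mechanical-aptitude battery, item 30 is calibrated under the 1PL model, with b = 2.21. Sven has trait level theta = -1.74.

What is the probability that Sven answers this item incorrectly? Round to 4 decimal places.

0.9811

P(theta) = 1 / (1 + exp(−(theta − b)))
Exponent: (-1.74 − 2.21) = -3.9500
1/(1 + e^{3.9500}) = 0.0189
P = 0.0189
P(incorrect) = 1 − 0.0189 = 0.9811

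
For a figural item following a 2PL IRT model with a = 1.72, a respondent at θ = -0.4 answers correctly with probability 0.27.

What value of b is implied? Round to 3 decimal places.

0.178

P(θ) = 1 / (1 + exp(−a(θ − b)))
logit(0.27) = ln(0.27/0.73) = -0.9946
b = θ − logit/(a) = -0.4 − (-0.9946)/1.7200 = 0.1783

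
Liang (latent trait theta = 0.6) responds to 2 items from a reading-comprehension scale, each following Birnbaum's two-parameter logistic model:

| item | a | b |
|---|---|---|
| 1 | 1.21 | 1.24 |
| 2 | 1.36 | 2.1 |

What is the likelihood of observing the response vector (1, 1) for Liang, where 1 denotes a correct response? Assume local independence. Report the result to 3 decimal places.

P(theta) = 1 / (1 + exp(−a(theta − b)))
P_1 = 1/(1+e^{0.7744}) = 0.3155
P_2 = 1/(1+e^{2.0400}) = 0.1151
L = P_1 × P_2 = 0.3155 × 0.1151 = 0.03631

0.036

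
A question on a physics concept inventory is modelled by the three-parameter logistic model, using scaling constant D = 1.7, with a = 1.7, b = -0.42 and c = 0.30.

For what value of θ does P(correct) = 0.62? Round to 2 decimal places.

-0.48

P(θ) = c + (1 − c) · 1 / (1 + exp(−D·a(θ − b)))
Remove guessing floor: (0.62 − 0.30)/(1 − 0.30) = 0.4571
logit = ln(0.4571/0.5429) = -0.1719
θ = b + logit/(1.7·a) = -0.42 + (-0.1719)/2.8900 = -0.4795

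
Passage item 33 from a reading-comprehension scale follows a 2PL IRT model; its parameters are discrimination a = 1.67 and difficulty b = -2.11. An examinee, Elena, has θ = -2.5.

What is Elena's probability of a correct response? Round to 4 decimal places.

0.3427

P(θ) = 1 / (1 + exp(−a(θ − b)))
Exponent: 1.67 × (-2.5 − (-2.11)) = -0.6513
1/(1 + e^{0.6513}) = 0.3427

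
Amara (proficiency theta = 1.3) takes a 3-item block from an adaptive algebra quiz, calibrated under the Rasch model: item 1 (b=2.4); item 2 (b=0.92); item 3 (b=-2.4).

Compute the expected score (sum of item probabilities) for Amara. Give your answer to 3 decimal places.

P(theta) = 1 / (1 + exp(−(theta − b)))
P_1 = 1/(1+e^{1.1000}) = 0.2497
P_2 = 1/(1+e^{-0.3800}) = 0.5939
P_3 = 1/(1+e^{-3.7000}) = 0.9759
E[score] = 0.2497 + 0.5939 + 0.9759 = 1.8195

1.819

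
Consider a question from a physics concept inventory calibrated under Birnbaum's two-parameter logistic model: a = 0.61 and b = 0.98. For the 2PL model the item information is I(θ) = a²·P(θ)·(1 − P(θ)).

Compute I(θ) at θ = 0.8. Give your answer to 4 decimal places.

P = 1/(1+e^{0.1098}) = 0.4726
P(1−P) = 0.4726 × 0.5274 = 0.2492
I = a² × P(1−P) = 0.61² × 0.2492 = 0.09275

0.0927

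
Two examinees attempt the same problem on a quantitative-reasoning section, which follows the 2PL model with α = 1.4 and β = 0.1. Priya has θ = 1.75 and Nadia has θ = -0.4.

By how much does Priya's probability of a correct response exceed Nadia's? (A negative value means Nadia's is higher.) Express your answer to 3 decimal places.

0.578

P(θ) = 1 / (1 + exp(−α(θ − β)))
P(Priya) = 0.9097  [exponent 2.3100]
P(Nadia) = 0.3318  [exponent -0.7000]
Difference = 0.9097 − 0.3318 = 0.5779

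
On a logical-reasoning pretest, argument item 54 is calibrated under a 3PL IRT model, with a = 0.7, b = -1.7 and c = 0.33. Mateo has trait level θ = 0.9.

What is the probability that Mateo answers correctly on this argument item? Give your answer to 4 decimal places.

0.9066

P(θ) = c + (1 − c) · 1 / (1 + exp(−a(θ − b)))
Exponent: 0.7 × (0.9 − (-1.7)) = 1.8200
1/(1 + e^{-1.8200}) = 0.8606
P = 0.33 + 0.67 × 0.8606 = 0.9066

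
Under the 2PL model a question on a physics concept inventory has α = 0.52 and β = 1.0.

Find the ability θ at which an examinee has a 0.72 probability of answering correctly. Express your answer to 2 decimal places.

P(θ) = 1 / (1 + exp(−α(θ − β)))
logit = ln(0.7200/0.2800) = 0.9445
θ = β + logit/(α) = 1.0 + 0.9445/0.5200 = 2.8163

2.82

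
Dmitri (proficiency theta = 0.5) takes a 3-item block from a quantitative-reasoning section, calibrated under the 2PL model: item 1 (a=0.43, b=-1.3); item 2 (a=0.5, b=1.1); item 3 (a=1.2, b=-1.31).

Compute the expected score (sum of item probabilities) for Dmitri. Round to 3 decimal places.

2.008

P(theta) = 1 / (1 + exp(−a(theta − b)))
P_1 = 1/(1+e^{-0.7740}) = 0.6844
P_2 = 1/(1+e^{0.3000}) = 0.4256
P_3 = 1/(1+e^{-2.1720}) = 0.8977
E[score] = 0.6844 + 0.4256 + 0.8977 = 2.0076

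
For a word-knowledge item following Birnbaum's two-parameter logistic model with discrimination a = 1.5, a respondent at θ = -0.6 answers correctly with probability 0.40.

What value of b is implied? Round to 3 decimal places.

P(θ) = 1 / (1 + exp(−a(θ − b)))
logit(0.40) = ln(0.40/0.60) = -0.4055
b = θ − logit/(a) = -0.6 − (-0.4055)/1.5000 = -0.3297

-0.330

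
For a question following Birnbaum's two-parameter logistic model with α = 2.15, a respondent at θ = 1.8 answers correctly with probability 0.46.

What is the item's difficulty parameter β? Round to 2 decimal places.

1.87

P(θ) = 1 / (1 + exp(−α(θ − β)))
logit(0.46) = ln(0.46/0.54) = -0.1603
β = θ − logit/(α) = 1.8 − (-0.1603)/2.1500 = 1.8746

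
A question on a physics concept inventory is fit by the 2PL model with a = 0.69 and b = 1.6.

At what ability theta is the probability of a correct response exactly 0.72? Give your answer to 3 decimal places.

2.969

P(theta) = 1 / (1 + exp(−a(theta − b)))
logit = ln(0.7200/0.2800) = 0.9445
theta = b + logit/(a) = 1.6 + 0.9445/0.6900 = 2.9688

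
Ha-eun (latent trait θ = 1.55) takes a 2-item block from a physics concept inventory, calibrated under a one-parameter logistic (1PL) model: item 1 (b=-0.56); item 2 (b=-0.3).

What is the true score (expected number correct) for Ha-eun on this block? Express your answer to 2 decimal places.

1.76

P(θ) = 1 / (1 + exp(−(θ − b)))
P_1 = 1/(1+e^{-2.1100}) = 0.8919
P_2 = 1/(1+e^{-1.8500}) = 0.8641
E[score] = 0.8919 + 0.8641 = 1.7560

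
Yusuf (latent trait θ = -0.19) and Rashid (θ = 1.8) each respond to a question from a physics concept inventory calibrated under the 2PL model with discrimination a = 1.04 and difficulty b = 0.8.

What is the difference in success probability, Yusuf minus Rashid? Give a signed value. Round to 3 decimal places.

P(θ) = 1 / (1 + exp(−a(θ − b)))
P(Yusuf) = 0.2632  [exponent -1.0296]
P(Rashid) = 0.7389  [exponent 1.0400]
Difference = 0.2632 − 0.7389 = -0.4757

-0.476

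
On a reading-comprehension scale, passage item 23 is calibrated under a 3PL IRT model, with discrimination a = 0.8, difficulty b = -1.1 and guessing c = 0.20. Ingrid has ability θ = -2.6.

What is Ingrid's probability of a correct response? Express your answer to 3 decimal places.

0.385

P(θ) = c + (1 − c) · 1 / (1 + exp(−a(θ − b)))
Exponent: 0.8 × (-2.6 − (-1.1)) = -1.2000
1/(1 + e^{1.2000}) = 0.2315
P = 0.20 + 0.80 × 0.2315 = 0.3852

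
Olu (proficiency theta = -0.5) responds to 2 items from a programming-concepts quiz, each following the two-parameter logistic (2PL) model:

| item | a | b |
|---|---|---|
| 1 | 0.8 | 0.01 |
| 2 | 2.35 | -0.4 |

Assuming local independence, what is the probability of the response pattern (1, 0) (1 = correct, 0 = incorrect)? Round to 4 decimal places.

0.2231

P(theta) = 1 / (1 + exp(−a(theta − b)))
P_1 = 1/(1+e^{0.4080}) = 0.3994
P_2 = 1/(1+e^{0.2350}) = 0.4415
L = P_1 × (1−P_2) = 0.3994 × 0.5585 = 0.22305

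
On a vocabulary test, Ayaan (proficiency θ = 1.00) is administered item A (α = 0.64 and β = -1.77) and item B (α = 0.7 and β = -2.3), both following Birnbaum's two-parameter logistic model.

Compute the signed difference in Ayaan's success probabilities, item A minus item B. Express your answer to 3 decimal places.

P(θ) = 1 / (1 + exp(−α(θ − β)))
P_A = 0.8548
P_B = 0.9097
P_A − P_B = -0.0549

-0.055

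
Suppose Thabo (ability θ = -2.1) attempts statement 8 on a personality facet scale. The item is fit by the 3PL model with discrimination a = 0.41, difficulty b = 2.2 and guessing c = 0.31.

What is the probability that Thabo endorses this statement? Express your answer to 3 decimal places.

P(θ) = c + (1 − c) · 1 / (1 + exp(−a(θ − b)))
Exponent: 0.41 × (-2.1 − 2.2) = -1.7630
1/(1 + e^{1.7630}) = 0.1464
P = 0.31 + 0.69 × 0.1464 = 0.4110

0.411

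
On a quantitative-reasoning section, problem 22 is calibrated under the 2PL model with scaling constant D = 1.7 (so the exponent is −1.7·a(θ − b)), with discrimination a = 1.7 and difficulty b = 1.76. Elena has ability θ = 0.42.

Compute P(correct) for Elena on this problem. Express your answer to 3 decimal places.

P(θ) = 1 / (1 + exp(−D·a(θ − b)))
Exponent: 1.7 × 1.7 × (0.42 − 1.76) = -3.8726
1/(1 + e^{3.8726}) = 0.0204
P = 0.0204

0.020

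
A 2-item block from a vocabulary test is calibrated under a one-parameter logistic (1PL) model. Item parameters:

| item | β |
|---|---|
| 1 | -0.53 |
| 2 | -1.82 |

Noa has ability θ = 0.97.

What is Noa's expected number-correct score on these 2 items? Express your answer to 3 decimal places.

P(θ) = 1 / (1 + exp(−(θ − β)))
P_1 = 1/(1+e^{-1.5000}) = 0.8176
P_2 = 1/(1+e^{-2.7900}) = 0.9421
E[score] = 0.8176 + 0.9421 = 1.7597

1.760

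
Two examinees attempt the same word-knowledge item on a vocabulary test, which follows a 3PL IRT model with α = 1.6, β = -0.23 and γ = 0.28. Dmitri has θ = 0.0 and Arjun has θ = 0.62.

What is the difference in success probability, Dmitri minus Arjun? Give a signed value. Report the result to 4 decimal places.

P(θ) = γ + (1 − γ) · 1 / (1 + exp(−α(θ − β)))
P(Dmitri) = 0.7055  [exponent 0.3680]
P(Arjun) = 0.8529  [exponent 1.3600]
Difference = 0.7055 − 0.8529 = -0.1474

-0.1474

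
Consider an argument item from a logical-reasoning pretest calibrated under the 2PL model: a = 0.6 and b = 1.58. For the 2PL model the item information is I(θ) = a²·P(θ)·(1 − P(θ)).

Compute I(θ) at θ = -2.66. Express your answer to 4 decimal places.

P = 1/(1+e^{2.5440}) = 0.0728
P(1−P) = 0.0728 × 0.9272 = 0.0675
I = a² × P(1−P) = 0.6² × 0.0675 = 0.02431

0.0243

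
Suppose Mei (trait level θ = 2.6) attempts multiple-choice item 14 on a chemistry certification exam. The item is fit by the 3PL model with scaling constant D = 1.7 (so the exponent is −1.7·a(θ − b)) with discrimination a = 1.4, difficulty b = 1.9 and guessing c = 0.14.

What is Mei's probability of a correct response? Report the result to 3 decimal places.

P(θ) = c + (1 − c) · 1 / (1 + exp(−D·a(θ − b)))
Exponent: 1.7 × 1.4 × (2.6 − 1.9) = 1.6660
1/(1 + e^{-1.6660}) = 0.8410
P = 0.14 + 0.86 × 0.8410 = 0.8633

0.863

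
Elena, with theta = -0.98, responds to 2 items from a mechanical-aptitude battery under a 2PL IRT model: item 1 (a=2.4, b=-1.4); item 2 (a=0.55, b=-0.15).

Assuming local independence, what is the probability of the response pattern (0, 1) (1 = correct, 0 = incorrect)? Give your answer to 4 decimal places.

0.1037

P(theta) = 1 / (1 + exp(−a(theta − b)))
P_1 = 1/(1+e^{-1.0080}) = 0.7326
P_2 = 1/(1+e^{0.4565}) = 0.3878
L = (1−P_1) × P_2 = 0.2674 × 0.3878 = 0.10369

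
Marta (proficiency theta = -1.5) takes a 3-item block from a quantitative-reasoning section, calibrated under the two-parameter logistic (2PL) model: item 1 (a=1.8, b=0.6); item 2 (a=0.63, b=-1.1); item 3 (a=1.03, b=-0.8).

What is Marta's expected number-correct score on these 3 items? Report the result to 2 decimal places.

0.79

P(theta) = 1 / (1 + exp(−a(theta − b)))
P_1 = 1/(1+e^{3.7800}) = 0.0223
P_2 = 1/(1+e^{0.2520}) = 0.4373
P_3 = 1/(1+e^{0.7210}) = 0.3272
E[score] = 0.0223 + 0.4373 + 0.3272 = 0.7868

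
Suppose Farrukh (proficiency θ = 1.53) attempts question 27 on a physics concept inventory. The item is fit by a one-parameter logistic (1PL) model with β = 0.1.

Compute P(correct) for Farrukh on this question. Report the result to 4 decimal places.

P(θ) = 1 / (1 + exp(−(θ − β)))
Exponent: (1.53 − 0.1) = 1.4300
1/(1 + e^{-1.4300}) = 0.8069
P = 0.8069

0.8069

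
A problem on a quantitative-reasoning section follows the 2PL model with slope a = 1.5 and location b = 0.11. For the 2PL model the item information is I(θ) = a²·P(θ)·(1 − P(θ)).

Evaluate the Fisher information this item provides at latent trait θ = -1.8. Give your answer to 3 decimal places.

0.115

P = 1/(1+e^{2.8650}) = 0.0539
P(1−P) = 0.0539 × 0.9461 = 0.0510
I = a² × P(1−P) = 1.5² × 0.0510 = 0.11476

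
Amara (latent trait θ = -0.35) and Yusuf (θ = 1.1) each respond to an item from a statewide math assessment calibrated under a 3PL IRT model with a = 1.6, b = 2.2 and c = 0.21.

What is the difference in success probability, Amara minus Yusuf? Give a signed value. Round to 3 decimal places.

-0.103

P(θ) = c + (1 − c) · 1 / (1 + exp(−a(θ − b)))
P(Amara) = 0.2231  [exponent -4.0800]
P(Yusuf) = 0.3260  [exponent -1.7600]
Difference = 0.2231 − 0.3260 = -0.1028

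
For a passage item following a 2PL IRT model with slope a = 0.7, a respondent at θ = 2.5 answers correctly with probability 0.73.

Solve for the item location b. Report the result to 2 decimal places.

P(θ) = 1 / (1 + exp(−a(θ − b)))
logit(0.73) = ln(0.73/0.27) = 0.9946
b = θ − logit/(a) = 2.5 − 0.9946/0.7000 = 1.0791

1.08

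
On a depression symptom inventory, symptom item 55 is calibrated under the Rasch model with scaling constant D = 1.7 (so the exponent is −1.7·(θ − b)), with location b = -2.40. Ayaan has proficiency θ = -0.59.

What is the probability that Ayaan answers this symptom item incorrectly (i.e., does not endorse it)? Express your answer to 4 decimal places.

0.0441

P(θ) = 1 / (1 + exp(−D·(θ − b)))
Exponent: 1.7 × (-0.59 − (-2.40)) = 3.0770
1/(1 + e^{-3.0770}) = 0.9559
P = 0.9559
P(incorrect) = 1 − 0.9559 = 0.0441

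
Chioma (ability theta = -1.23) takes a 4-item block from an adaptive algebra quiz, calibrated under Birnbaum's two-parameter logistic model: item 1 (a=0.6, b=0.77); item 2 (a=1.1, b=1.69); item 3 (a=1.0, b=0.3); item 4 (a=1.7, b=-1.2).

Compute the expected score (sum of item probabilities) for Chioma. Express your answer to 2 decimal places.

0.94

P(theta) = 1 / (1 + exp(−a(theta − b)))
P_1 = 1/(1+e^{1.2000}) = 0.2315
P_2 = 1/(1+e^{3.2120}) = 0.0387
P_3 = 1/(1+e^{1.5300}) = 0.1780
P_4 = 1/(1+e^{0.0510}) = 0.4873
E[score] = 0.2315 + 0.0387 + 0.1780 + 0.4873 = 0.9354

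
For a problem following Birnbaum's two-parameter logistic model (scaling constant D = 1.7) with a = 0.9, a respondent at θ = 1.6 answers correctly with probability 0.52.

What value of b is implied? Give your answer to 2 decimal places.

1.55

P(θ) = 1 / (1 + exp(−D·a(θ − b)))
logit(0.52) = ln(0.52/0.48) = 0.0800
b = θ − logit/(1.7·a) = 1.6 − 0.0800/1.5300 = 1.5477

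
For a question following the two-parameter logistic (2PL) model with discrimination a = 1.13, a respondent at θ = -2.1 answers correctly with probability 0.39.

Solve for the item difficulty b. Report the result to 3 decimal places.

P(θ) = 1 / (1 + exp(−a(θ − b)))
logit(0.39) = ln(0.39/0.61) = -0.4473
b = θ − logit/(a) = -2.1 − (-0.4473)/1.1300 = -1.7041

-1.704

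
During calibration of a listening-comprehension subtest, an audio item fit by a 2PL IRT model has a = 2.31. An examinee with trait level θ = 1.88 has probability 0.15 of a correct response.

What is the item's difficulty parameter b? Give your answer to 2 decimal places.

P(θ) = 1 / (1 + exp(−a(θ − b)))
logit(0.15) = ln(0.15/0.85) = -1.7346
b = θ − logit/(a) = 1.88 − (-1.7346)/2.3100 = 2.6309

2.63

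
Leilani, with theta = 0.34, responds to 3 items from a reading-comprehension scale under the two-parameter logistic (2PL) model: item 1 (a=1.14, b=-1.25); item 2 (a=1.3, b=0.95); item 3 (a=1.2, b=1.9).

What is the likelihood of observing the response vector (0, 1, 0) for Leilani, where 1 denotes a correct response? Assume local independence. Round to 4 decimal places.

P(theta) = 1 / (1 + exp(−a(theta − b)))
P_1 = 1/(1+e^{-1.8126}) = 0.8597
P_2 = 1/(1+e^{0.7930}) = 0.3115
P_3 = 1/(1+e^{1.8720}) = 0.1333
L = (1−P_1) × P_2 × (1−P_3) = 0.1403 × 0.3115 × 0.8667 = 0.03789

0.0379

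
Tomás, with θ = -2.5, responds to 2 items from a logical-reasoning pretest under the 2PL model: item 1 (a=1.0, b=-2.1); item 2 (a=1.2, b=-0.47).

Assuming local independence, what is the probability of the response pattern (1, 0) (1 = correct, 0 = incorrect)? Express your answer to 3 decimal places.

P(θ) = 1 / (1 + exp(−a(θ − b)))
P_1 = 1/(1+e^{0.4000}) = 0.4013
P_2 = 1/(1+e^{2.4360}) = 0.0805
L = P_1 × (1−P_2) = 0.4013 × 0.9195 = 0.36902

0.369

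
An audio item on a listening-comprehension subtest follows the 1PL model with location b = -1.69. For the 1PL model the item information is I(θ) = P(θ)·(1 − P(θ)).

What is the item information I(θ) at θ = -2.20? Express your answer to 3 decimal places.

0.234

P = 1/(1+e^{0.5100}) = 0.3752
P(1−P) = 0.3752 × 0.6248 = 0.2344
I = P(1−P) = 0.23442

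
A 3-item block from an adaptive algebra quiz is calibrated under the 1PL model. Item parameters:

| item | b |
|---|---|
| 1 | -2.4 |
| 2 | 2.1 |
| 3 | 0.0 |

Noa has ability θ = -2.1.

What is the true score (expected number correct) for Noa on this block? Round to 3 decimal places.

0.698

P(θ) = 1 / (1 + exp(−(θ − b)))
P_1 = 1/(1+e^{-0.3000}) = 0.5744
P_2 = 1/(1+e^{4.2000}) = 0.0148
P_3 = 1/(1+e^{2.1000}) = 0.1091
E[score] = 0.5744 + 0.0148 + 0.1091 = 0.6983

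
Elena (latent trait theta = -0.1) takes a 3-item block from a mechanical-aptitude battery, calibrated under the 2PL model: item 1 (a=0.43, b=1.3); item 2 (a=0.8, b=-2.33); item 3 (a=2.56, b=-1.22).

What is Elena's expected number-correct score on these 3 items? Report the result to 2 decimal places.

2.16

P(theta) = 1 / (1 + exp(−a(theta − b)))
P_1 = 1/(1+e^{0.6020}) = 0.3539
P_2 = 1/(1+e^{-1.7840}) = 0.8562
P_3 = 1/(1+e^{-2.8672}) = 0.9462
E[score] = 0.3539 + 0.8562 + 0.9462 = 2.1563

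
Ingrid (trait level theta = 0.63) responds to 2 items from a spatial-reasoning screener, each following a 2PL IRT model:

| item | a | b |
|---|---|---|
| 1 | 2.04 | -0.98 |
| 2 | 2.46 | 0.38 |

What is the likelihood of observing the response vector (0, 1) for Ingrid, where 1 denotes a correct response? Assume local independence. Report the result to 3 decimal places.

0.023

P(theta) = 1 / (1 + exp(−a(theta − b)))
P_1 = 1/(1+e^{-3.2844}) = 0.9639
P_2 = 1/(1+e^{-0.6150}) = 0.6491
L = (1−P_1) × P_2 = 0.0361 × 0.6491 = 0.02344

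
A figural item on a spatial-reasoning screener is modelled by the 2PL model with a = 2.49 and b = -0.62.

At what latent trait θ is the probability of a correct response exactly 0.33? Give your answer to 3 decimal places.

P(θ) = 1 / (1 + exp(−a(θ − b)))
logit = ln(0.3300/0.6700) = -0.7082
θ = b + logit/(a) = -0.62 + (-0.7082)/2.4900 = -0.9044

-0.904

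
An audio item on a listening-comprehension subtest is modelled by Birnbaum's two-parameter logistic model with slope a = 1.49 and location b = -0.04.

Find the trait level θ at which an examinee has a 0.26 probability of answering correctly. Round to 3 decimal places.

-0.742

P(θ) = 1 / (1 + exp(−a(θ − b)))
logit = ln(0.2600/0.7400) = -1.0460
θ = b + logit/(a) = -0.04 + (-1.0460)/1.4900 = -0.7420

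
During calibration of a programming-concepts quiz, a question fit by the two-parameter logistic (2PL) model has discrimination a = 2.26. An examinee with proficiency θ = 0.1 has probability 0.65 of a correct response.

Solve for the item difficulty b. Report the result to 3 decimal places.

-0.174

P(θ) = 1 / (1 + exp(−a(θ − b)))
logit(0.65) = ln(0.65/0.35) = 0.6190
b = θ − logit/(a) = 0.1 − 0.6190/2.2600 = -0.1739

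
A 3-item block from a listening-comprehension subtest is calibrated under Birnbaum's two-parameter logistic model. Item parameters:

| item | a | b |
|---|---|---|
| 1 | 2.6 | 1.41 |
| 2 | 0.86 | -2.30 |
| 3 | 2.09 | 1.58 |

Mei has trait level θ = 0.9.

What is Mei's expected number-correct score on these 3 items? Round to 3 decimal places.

1.344

P(θ) = 1 / (1 + exp(−a(θ − b)))
P_1 = 1/(1+e^{1.3260}) = 0.2098
P_2 = 1/(1+e^{-2.7520}) = 0.9400
P_3 = 1/(1+e^{1.4212}) = 0.1945
E[score] = 0.2098 + 0.9400 + 0.1945 = 1.3443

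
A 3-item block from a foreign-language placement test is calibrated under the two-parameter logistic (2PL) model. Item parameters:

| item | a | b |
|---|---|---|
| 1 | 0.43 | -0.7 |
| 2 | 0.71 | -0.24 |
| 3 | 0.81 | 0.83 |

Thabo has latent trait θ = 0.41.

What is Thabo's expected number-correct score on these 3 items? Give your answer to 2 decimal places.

1.65

P(θ) = 1 / (1 + exp(−a(θ − b)))
P_1 = 1/(1+e^{-0.4773}) = 0.6171
P_2 = 1/(1+e^{-0.4615}) = 0.6134
P_3 = 1/(1+e^{0.3402}) = 0.4158
E[score] = 0.6171 + 0.6134 + 0.4158 = 1.6462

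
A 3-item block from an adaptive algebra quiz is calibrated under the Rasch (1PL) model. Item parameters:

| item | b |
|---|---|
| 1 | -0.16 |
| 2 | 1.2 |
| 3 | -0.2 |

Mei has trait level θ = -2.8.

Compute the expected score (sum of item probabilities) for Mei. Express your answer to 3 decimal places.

P(θ) = 1 / (1 + exp(−(θ − b)))
P_1 = 1/(1+e^{2.6400}) = 0.0666
P_2 = 1/(1+e^{4.0000}) = 0.0180
P_3 = 1/(1+e^{2.6000}) = 0.0691
E[score] = 0.0666 + 0.0180 + 0.0691 = 0.1537

0.154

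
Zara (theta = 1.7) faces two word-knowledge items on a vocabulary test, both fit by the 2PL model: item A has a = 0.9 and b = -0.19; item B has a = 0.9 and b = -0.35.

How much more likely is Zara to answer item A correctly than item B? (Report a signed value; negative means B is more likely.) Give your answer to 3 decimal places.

P(theta) = 1 / (1 + exp(−a(theta − b)))
P_A = 0.8457
P_B = 0.8635
P_A − P_B = -0.0179

-0.018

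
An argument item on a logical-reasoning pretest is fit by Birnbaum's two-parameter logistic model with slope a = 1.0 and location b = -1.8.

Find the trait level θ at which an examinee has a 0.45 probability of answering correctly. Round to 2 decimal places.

-2.00

P(θ) = 1 / (1 + exp(−a(θ − b)))
logit = ln(0.4500/0.5500) = -0.2007
θ = b + logit/(a) = -1.8 + (-0.2007)/1.0000 = -2.0007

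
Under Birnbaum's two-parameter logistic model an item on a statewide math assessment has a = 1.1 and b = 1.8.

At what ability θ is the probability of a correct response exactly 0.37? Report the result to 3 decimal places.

1.316

P(θ) = 1 / (1 + exp(−a(θ − b)))
logit = ln(0.3700/0.6300) = -0.5322
θ = b + logit/(a) = 1.8 + (-0.5322)/1.1000 = 1.3162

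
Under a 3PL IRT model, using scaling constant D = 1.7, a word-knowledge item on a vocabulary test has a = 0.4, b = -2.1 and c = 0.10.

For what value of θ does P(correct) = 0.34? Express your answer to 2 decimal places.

P(θ) = c + (1 − c) · 1 / (1 + exp(−D·a(θ − b)))
Remove guessing floor: (0.34 − 0.10)/(1 − 0.10) = 0.2667
logit = ln(0.2667/0.7333) = -1.0116
θ = b + logit/(1.7·a) = -2.1 + (-1.0116)/0.6800 = -3.5876

-3.59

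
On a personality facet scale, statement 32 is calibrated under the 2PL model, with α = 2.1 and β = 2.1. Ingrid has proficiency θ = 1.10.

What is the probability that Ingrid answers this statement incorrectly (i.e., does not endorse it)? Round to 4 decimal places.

P(θ) = 1 / (1 + exp(−α(θ − β)))
Exponent: 2.1 × (1.10 − 2.1) = -2.1000
1/(1 + e^{2.1000}) = 0.1091
P(incorrect) = 1 − 0.1091 = 0.8909

0.8909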